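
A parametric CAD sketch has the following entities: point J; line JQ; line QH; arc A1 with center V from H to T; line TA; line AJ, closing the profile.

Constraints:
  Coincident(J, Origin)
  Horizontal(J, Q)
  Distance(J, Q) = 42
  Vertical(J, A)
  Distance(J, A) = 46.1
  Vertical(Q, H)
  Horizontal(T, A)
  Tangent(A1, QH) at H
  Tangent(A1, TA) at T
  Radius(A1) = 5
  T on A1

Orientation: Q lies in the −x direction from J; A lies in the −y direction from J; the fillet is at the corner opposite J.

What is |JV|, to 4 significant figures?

55.30

J is at the origin; JQ is horizontal with |JQ| = 42.0 and Q on the −x side, so Q = (-42.00, 0.000). J and A share the same x with |JA| = 46.1 and A on the −y side, so A = (0.000, -46.10). The virtual corner opposite J is at (-42.00, -46.10). A1 meets QH tangentially, so VH is at right angles to QH and the tangent condition forces VT to be normal to TA, with radius 5.0, so the center V sits 5.0 in from both sides at V = (-37.00, -41.10). Then |JV| = |V − J| = 55.30.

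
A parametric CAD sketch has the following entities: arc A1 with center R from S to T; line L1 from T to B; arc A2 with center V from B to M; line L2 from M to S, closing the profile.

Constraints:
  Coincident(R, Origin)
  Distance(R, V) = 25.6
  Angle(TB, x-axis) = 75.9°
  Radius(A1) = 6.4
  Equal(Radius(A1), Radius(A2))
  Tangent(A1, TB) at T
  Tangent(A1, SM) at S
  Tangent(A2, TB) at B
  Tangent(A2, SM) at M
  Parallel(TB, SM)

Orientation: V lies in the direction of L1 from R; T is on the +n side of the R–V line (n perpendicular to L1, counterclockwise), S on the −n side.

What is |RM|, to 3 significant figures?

26.4

Tangency of A1 to both parallel lines with radius 6.4 puts T and S at R ± 6.4·n: T = (-6.21, 1.56), S = (6.21, -1.56). Equal radii place B and M the same way about V: B = V + 6.4·n = (0.0294, 26.4), M = V − 6.4·n = (12.4, 23.3). Then |RM| = |M − R| = 26.4.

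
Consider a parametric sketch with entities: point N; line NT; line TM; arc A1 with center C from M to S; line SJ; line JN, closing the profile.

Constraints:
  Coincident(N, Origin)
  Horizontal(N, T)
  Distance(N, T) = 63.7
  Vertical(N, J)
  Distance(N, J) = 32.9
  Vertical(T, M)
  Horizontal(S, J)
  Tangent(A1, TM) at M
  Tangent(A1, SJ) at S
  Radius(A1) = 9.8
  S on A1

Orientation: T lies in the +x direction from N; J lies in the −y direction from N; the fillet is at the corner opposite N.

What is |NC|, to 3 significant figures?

58.6

NJ is vertical with |NJ| = 32.9 and J on the −y side, so J = (0.00, -32.9). The virtual corner opposite N is at (63.7, -32.9). Since A1 is tangent to TM there, CM ⟂ TM and A1 meets SJ tangentially, so CS is at right angles to SJ, with radius 9.8, so the center C sits 9.8 in from both sides at C = (53.9, -23.1). Then |NC| = |C − N| = 58.6.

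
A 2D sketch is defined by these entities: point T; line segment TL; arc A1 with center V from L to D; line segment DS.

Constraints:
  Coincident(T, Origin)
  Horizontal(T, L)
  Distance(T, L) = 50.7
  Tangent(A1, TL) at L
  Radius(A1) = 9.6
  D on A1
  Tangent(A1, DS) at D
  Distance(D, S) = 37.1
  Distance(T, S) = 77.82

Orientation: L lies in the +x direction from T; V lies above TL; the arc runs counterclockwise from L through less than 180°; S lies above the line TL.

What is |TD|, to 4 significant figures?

60.94

Checks: |TL| = 50.70 ✓; |VD| = 9.600 ✓; ∠(VD, DS) = 90.00° ✓; |DS| = 37.10 ✓; |TS| = 77.82 ✓.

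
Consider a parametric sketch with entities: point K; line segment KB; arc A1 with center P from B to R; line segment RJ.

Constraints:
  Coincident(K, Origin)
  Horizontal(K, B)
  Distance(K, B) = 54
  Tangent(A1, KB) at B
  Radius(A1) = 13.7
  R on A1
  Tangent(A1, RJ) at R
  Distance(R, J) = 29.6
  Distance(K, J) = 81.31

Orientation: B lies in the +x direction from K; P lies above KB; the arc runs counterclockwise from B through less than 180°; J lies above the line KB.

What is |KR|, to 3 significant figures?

68.9

Checks: |PB| = 13.70 ✓; |PR| = 13.70 ✓; ∠(PR, RJ) = 90.00° ✓; |RJ| = 29.60 ✓; |KJ| = 81.31 ✓.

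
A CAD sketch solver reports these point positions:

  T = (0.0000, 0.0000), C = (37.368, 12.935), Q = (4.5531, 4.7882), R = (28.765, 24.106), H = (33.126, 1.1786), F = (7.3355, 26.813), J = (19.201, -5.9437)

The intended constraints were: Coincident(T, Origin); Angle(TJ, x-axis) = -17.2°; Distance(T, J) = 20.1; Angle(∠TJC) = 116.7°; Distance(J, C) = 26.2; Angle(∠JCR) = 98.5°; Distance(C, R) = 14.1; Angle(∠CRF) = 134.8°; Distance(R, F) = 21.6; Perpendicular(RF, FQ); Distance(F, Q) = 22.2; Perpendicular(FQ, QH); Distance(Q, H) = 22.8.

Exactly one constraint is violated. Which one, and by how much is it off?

Distance(Q, H) = 22.8 — off by 6.00.

T = (0.00, 0.00) ✓; TJ at -17.20° ✓; |TJ| = 20.10 ✓; ∠TJC = 116.7° ✓; |JC| = 26.20 ✓; ∠JCR = 98.50° ✓; |CR| = 14.10 ✓; ∠CRF = 134.8° ✓; |RF| = 21.60 ✓; ∠(RF, FQ) = 90.00° ✓; |FQ| = 22.20 ✓; ∠(FQ, QH) = 90.00° ✓; |QH| = 28.80 ✗.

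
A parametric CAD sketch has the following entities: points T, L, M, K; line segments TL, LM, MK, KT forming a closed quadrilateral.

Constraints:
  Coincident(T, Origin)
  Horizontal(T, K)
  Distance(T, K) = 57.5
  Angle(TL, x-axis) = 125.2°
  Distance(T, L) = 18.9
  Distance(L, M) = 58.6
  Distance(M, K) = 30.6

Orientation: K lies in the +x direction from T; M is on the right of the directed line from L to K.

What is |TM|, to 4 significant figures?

40.84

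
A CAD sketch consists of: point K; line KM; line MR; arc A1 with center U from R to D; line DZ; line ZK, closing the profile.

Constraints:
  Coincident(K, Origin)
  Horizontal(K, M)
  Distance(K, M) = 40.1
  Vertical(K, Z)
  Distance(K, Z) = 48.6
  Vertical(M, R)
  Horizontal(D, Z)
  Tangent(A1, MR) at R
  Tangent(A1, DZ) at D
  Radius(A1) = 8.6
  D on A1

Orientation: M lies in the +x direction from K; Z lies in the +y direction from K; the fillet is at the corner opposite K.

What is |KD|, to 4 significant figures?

57.92

K is at the origin; KM is horizontal with |KM| = 40.1 and M on the +x side, so M = (40.10, 0.000). KZ is vertical with |KZ| = 48.6 and Z on the +y side, so Z = (0.000, 48.60). The virtual corner opposite K is at (40.10, 48.60). A1 meets MR tangentially, so UR is at right angles to MR and tangency of A1 to DZ means the radius UD is perpendicular to DZ, with radius 8.6, so the center U sits 8.6 in from both sides at U = (31.50, 40.00). That places the tangent points at R = (40.10, 40.00) on MR and D = (31.50, 48.60) on DZ. Then |KD| = |D − K| = 57.92.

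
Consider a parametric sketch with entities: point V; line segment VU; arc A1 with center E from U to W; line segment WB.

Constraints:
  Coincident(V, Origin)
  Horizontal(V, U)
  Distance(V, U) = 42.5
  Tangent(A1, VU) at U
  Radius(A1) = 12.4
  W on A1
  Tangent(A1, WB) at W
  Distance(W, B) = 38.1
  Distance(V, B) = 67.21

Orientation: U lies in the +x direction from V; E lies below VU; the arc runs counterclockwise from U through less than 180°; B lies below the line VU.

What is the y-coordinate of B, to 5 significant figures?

-52.464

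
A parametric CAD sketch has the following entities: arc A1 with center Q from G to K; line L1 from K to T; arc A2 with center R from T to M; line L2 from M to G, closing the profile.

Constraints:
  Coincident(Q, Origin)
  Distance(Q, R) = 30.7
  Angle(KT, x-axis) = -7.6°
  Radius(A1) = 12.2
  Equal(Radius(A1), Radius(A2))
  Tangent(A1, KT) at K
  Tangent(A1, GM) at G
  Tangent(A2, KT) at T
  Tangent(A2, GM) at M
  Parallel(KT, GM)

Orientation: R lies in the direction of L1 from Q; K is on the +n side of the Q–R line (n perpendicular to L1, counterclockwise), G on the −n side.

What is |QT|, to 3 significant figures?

33.0

The slot axis is L1's direction at -7.6°, so u = (cos -7.6°, sin -7.6°) = (0.991, -0.132) and n = (−sin -7.6°, cos -7.6°) = (0.132, 0.991). Q is at the origin and R lies 30.7 along u from Q, so R = 30.7·u = (30.4, -4.06). Tangency of A1 to both parallel lines with radius 12.2 puts K and G at Q ± 12.2·n: K = (1.61, 12.1), G = (-1.61, -12.1). Equal radii place T and M the same way about R: T = R + 12.2·n = (32.0, 8.03), M = R − 12.2·n = (28.8, -16.2). Then |QT| = |T − Q| = 33.0.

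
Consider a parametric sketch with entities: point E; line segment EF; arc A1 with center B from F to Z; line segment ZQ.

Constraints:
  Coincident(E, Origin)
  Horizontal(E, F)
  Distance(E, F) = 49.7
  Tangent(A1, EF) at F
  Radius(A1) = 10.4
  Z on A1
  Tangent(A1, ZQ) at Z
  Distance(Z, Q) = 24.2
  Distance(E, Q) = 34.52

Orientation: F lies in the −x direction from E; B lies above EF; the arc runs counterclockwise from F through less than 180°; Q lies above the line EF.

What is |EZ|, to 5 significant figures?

41.859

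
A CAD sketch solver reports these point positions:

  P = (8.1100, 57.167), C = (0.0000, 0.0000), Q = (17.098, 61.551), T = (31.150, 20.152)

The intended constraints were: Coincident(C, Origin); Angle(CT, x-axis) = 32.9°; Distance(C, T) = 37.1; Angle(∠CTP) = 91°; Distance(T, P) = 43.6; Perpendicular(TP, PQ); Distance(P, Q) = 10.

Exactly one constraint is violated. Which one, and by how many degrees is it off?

Perpendicular(TP, PQ) — off by 5.90°.

C = (0.00, 0.00) ✓; CT at 32.90° ✓; |CT| = 37.10 ✓; ∠CTP = 91.00° ✓; |TP| = 43.60 ✓; ∠(TP, PQ) = 95.90° ✗; |PQ| = 10.00 ✓.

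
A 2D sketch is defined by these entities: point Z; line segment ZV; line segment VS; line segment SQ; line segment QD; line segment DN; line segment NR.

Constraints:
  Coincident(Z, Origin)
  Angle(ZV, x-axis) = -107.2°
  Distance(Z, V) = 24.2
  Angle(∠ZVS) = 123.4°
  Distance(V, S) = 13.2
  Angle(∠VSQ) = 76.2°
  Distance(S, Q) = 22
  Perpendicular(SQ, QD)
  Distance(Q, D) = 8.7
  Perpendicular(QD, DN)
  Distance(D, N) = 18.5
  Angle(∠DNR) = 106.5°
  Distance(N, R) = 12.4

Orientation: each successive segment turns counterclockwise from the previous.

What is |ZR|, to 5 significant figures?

35.446

Z is at the origin; ZV runs at -107.2° with length 24.2, so V = (-7.1561, -23.118). ∠ZVS = 123.4° gives VS at -50.600° from the x-axis; with |VS| = 13.2, S = (1.2223, -33.318). ∠VSQ = 76.2° gives SQ at 53.200° from the x-axis; with |SQ| = 22.0, Q = (14.401, -15.702). SQ ⟂ QD, so QD runs at 143.20°; with |QD| = 8.7, D = (7.4345, -10.490). The perpendicularity gives DN at right angles to QD, so DN runs at -126.80°; with |DN| = 18.5, N = (-3.6475, -25.304). ∠DNR = 106.5° gives NR at -53.300° from the x-axis; with |NR| = 12.4, R = (3.7631, -35.246). Then |ZR| = |R − Z| = 35.446.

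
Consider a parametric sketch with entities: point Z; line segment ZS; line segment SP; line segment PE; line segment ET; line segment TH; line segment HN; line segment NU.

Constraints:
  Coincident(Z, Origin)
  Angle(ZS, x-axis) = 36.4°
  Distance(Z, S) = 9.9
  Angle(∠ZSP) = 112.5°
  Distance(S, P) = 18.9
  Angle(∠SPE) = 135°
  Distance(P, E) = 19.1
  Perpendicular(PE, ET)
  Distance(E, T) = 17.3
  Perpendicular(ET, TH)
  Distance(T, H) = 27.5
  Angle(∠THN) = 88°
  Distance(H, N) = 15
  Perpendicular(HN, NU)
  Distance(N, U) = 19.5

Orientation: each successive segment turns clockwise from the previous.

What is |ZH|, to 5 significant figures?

5.3417

Z is at the origin; ZS runs at 36.4° with length 9.9, so S = (7.9684, 5.8748). ∠ZSP = 112.5° gives SP at -31.100° from the x-axis; with |SP| = 18.9, P = (24.152, -3.8876). ∠SPE = 135.0° gives PE at -76.100° from the x-axis; with |PE| = 19.1, E = (28.740, -22.428). PE ⟂ ET, so ET runs at -166.10°; with |ET| = 17.3, T = (11.947, -26.584). The perpendicularity gives TH at right angles to ET, so TH runs at 103.90°; with |TH| = 27.5, H = (5.3406, 0.11044). Then |ZH| = |H − Z| = 5.3417.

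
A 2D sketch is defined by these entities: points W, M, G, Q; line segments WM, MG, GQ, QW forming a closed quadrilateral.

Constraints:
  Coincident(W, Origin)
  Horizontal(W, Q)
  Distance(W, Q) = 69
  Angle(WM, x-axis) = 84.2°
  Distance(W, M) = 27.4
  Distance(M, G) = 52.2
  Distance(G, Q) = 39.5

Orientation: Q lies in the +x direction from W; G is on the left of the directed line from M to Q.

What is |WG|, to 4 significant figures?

65.34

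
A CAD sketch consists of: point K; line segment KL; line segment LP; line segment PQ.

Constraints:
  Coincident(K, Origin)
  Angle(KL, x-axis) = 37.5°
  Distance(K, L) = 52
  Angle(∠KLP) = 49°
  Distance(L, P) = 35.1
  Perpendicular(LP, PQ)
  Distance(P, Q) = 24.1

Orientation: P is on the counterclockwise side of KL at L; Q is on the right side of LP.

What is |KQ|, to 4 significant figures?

63.35

K is at the origin; KL runs at 37.5° with length 52.0, so L = 52.0·(cos 37.5°, sin 37.5°) = (41.25, 31.66). ∠KLP = 49.0°, so LP runs at 37.5° + (180° − 49.0°) = 168.5° from the x-axis; with |LP| = 35.1, P = L + 35.1·(cos 168.5°, sin 168.5°) = (6.859, 38.65). The perpendicularity gives PQ at right angles to LP; with |PQ| = 24.1 on the right of LP, Q = P + 24.1·(0.1994, 0.9799) = (11.66, 62.27). Then |KQ| = |Q − K| = 63.35.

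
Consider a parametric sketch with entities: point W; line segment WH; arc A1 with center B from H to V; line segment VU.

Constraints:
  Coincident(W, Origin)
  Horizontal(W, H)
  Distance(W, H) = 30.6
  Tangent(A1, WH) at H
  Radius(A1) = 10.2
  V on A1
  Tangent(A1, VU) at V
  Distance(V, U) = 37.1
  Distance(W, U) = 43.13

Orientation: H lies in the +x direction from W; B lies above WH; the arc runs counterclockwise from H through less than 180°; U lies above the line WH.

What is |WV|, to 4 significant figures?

41.35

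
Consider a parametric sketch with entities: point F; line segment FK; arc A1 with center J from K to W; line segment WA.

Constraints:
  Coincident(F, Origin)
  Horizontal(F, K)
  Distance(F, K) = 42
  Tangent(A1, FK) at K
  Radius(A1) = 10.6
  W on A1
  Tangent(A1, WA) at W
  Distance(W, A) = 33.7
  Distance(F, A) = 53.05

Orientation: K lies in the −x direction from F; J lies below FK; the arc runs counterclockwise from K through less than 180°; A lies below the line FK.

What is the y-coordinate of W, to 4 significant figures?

-17.04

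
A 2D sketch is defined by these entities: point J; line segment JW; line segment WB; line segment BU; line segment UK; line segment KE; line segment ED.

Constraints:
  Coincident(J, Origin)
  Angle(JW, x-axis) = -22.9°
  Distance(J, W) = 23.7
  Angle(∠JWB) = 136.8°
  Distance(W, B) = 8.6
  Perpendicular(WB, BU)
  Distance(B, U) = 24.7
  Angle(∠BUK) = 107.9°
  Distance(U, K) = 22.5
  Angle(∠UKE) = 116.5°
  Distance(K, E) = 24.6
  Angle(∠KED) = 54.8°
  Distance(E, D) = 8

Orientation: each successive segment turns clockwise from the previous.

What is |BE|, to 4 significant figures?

41.10

J is at the origin; JW runs at -22.9° with length 23.7, so W = (21.83, -9.222). ∠JWB = 136.8° gives WB at -66.10° from the x-axis; with |WB| = 8.6, B = (25.32, -17.08). The perpendicularity gives BU at right angles to WB, so BU runs at -156.1°; with |BU| = 24.7, U = (2.734, -27.09). ∠BUK = 107.9° gives UK at 131.8° from the x-axis; with |UK| = 22.5, K = (-12.26, -10.32). ∠UKE = 116.5° gives KE at 68.30° from the x-axis; with |KE| = 24.6, E = (-3.167, 12.54). Then |BE| = |E − B| = 41.10.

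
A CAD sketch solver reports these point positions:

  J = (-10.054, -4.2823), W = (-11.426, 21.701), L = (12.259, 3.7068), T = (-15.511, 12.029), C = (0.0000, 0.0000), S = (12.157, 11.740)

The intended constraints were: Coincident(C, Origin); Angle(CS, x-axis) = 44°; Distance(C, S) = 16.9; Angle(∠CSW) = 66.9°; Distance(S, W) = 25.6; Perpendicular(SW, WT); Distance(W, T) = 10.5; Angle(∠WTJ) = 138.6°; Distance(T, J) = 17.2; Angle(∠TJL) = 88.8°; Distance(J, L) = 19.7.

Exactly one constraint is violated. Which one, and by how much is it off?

Distance(J, L) = 19.7 — off by 4.00.

C = (0.00, 0.00) ✓; CS at 44.00° ✓; |CS| = 16.90 ✓; ∠CSW = 66.90° ✓; |SW| = 25.60 ✓; ∠(SW, WT) = 90.00° ✓; |WT| = 10.50 ✓; ∠WTJ = 138.6° ✓; |TJ| = 17.20 ✓; ∠TJL = 88.80° ✓; |JL| = 23.70 ✗.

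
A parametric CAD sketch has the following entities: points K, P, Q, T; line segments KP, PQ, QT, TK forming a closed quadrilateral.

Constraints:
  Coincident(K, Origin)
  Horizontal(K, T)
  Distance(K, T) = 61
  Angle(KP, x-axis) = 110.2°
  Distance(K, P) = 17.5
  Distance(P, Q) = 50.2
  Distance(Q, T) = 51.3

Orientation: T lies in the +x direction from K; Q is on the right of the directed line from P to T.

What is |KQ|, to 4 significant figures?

32.97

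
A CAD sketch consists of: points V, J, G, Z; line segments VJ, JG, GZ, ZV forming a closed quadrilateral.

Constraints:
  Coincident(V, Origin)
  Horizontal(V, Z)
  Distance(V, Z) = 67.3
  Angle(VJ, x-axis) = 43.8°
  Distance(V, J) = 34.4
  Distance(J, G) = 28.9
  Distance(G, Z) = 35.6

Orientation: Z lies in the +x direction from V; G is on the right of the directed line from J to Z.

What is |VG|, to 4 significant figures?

32.22

Checks: |JG| = 28.90 ✓; |GZ| = 35.60 ✓.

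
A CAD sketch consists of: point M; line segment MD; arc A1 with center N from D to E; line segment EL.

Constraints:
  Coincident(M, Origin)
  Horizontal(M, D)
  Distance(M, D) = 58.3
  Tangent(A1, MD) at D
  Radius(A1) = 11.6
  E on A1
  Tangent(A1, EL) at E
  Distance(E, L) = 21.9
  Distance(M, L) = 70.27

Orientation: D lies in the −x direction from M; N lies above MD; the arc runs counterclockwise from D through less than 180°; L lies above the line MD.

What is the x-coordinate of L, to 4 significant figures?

-60.16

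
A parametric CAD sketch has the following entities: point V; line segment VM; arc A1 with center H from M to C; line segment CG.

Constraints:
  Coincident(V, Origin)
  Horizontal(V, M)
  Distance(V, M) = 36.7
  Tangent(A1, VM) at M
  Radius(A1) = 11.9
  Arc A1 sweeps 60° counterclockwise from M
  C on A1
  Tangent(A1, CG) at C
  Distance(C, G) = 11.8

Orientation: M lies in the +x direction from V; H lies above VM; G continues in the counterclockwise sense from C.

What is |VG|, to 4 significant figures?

55.32

V is at the origin; V and M share the same y with |VM| = 36.7 and M on the +x side, so M = (36.70, 0.000). Since A1 is tangent to VM there, HM ⟂ VM, so H = M + (0, 11.9) = (36.70, 11.90). On A1, M sits at bearing -90° from H; a 60° counterclockwise sweep puts C at bearing -30°, so C = H + 11.9·(cos -30°, sin -30°) = (47.01, 5.950). A1 meets CG tangentially, so HC is at right angles to CG, so CG runs along (−sin -30°, cos -30°); with |CG| = 11.8, G = (52.91, 16.17). Then |VG| = |G − V| = 55.32.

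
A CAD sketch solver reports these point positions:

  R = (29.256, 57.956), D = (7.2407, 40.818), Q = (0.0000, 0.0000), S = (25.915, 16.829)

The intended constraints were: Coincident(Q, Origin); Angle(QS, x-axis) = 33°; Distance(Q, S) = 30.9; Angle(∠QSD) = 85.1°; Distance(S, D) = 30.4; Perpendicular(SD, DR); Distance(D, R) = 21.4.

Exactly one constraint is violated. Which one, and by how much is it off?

Distance(D, R) = 21.4 — off by 6.50.

Q = (0.00, 0.00) ✓; QS at 33.00° ✓; |QS| = 30.90 ✓; ∠QSD = 85.10° ✓; |SD| = 30.40 ✓; ∠(SD, DR) = 90.00° ✓; |DR| = 27.90 ✗.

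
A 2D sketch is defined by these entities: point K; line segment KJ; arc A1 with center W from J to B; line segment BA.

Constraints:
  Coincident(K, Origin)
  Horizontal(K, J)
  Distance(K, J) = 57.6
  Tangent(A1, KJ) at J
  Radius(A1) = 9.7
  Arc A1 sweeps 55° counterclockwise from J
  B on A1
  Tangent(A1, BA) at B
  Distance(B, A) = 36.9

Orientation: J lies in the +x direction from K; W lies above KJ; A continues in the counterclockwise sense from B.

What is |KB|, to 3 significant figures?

65.7

K is at the origin; KJ is horizontal with |KJ| = 57.6 and J on the +x side, so J = (57.6, 0.00). Tangency of A1 to KJ means the radius WJ is perpendicular to KJ, so W = J + (0, 9.7) = (57.6, 9.70). On A1, J sits at bearing -90° from W; a 55° counterclockwise sweep puts B at bearing -35°, so B = W + 9.7·(cos -35°, sin -35°) = (65.5, 4.14). Then |KB| = |B − K| = 65.7.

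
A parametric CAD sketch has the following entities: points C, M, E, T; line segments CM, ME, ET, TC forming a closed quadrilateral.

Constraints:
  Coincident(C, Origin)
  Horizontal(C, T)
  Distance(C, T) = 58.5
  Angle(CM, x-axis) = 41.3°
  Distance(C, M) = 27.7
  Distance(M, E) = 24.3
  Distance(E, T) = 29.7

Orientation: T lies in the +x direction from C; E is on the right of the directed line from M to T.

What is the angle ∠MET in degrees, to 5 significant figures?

101.27°

Checks: |ME| = 24.30 ✓; |ET| = 29.70 ✓.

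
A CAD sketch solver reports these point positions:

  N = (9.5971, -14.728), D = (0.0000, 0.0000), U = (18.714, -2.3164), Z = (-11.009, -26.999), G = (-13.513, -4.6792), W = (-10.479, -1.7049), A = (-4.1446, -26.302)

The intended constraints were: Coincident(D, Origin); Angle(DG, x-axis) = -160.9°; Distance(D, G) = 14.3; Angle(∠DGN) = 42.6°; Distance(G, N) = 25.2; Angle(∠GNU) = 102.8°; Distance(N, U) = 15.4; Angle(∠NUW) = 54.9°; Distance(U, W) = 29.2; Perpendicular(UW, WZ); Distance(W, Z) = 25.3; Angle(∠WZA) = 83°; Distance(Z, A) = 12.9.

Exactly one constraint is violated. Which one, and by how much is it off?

Distance(Z, A) = 12.9 — off by 6.00.

D = (0.00, 0.00) ✓; DG at -160.9° ✓; |DG| = 14.30 ✓; ∠DGN = 42.60° ✓; |GN| = 25.20 ✓; ∠GNU = 102.8° ✓; |NU| = 15.40 ✓; ∠NUW = 54.90° ✓; |UW| = 29.20 ✓; ∠(UW, WZ) = 90.00° ✓; |WZ| = 25.30 ✓; ∠WZA = 83.00° ✓; |ZA| = 6.900 ✗.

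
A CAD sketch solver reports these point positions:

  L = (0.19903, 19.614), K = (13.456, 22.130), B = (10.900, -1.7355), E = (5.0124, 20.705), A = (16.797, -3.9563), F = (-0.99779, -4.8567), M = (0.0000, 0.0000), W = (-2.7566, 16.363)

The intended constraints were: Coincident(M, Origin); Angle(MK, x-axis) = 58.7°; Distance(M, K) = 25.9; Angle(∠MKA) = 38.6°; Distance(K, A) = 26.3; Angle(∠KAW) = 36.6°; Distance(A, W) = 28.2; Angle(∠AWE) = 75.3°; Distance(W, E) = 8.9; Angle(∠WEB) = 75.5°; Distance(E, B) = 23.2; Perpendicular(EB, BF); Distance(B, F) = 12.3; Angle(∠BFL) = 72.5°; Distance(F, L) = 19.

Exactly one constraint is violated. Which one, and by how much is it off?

Distance(F, L) = 19 — off by 5.50.

M = (0.00, 0.00) ✓; MK at 58.70° ✓; |MK| = 25.90 ✓; ∠MKA = 38.60° ✓; |KA| = 26.30 ✓; ∠KAW = 36.60° ✓; |AW| = 28.20 ✓; ∠AWE = 75.30° ✓; |WE| = 8.900 ✓; ∠WEB = 75.50° ✓; |EB| = 23.20 ✓; ∠(EB, BF) = 90.00° ✓; |BF| = 12.30 ✓; ∠BFL = 72.50° ✓; |FL| = 24.50 ✗.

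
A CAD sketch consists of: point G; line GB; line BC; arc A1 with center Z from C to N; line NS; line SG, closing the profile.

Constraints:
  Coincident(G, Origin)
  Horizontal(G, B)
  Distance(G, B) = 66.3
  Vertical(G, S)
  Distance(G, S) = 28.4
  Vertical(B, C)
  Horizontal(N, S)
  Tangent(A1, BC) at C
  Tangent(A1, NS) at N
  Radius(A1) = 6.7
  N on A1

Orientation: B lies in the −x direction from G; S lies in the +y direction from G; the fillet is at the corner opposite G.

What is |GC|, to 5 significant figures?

69.761

G is at the origin; GB is horizontal with |GB| = 66.3 and B on the −x side, so B = (-66.300, 0.0000). G and S share the same x with |GS| = 28.4 and S on the +y side, so S = (0.0000, 28.400). The virtual corner opposite G is at (-66.300, 28.400). The tangent condition forces ZC to be normal to BC and since A1 is tangent to NS there, ZN ⟂ NS, with radius 6.7, so the center Z sits 6.7 in from both sides at Z = (-59.600, 21.700). That places the tangent points at C = (-66.300, 21.700) on BC and N = (-59.600, 28.400) on NS. Then |GC| = |C − G| = 69.761.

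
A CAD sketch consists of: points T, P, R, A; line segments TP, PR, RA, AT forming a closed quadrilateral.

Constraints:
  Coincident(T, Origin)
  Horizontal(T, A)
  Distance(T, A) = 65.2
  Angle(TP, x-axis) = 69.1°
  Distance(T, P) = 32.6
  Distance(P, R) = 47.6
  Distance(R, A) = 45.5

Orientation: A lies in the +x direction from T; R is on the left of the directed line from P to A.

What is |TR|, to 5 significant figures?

72.497

T is at the origin; T and A share the same y with |TA| = 65.2 and A in +x, so A = (65.2, 0). TP runs at 69.1° with |TP| = 32.6, so P = (11.630, 30.455). R is determined by |PR| = 47.6 and |RA| = 45.5 together: it lies at the intersection of circle(P, 47.6) and circle(A, 45.5). With |PA| = 61.622, the foot of the radical line on PA is 32.397 from P and the perpendicular offset is √(47.6² − 32.397²) = 34.874. Taking the left-of-PA solution: R = (57.029, 44.760).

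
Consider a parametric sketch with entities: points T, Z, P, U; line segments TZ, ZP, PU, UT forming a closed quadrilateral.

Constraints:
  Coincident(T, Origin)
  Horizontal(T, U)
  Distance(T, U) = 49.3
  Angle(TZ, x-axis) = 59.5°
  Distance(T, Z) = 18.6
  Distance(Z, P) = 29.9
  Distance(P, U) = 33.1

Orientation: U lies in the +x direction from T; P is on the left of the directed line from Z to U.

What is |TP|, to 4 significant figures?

46.81

Checks: |ZP| = 29.90 ✓; |PU| = 33.10 ✓.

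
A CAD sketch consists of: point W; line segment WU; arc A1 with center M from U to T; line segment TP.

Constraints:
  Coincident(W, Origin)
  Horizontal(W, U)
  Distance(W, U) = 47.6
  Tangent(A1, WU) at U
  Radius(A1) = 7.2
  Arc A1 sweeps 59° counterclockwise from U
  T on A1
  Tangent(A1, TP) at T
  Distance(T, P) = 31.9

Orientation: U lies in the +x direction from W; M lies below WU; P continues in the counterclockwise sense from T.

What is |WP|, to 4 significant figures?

39.70

On A1, U sits at bearing 90° from M; a 59° counterclockwise sweep puts T at bearing 149°, so T = M + 7.2·(cos 149°, sin 149°) = (41.43, -3.492). Tangency of A1 to TP means the radius MT is perpendicular to TP, so TP runs along (−sin 149°, cos 149°); with |TP| = 31.9, P = (25.00, -30.84). Then |WP| = |P − W| = 39.70.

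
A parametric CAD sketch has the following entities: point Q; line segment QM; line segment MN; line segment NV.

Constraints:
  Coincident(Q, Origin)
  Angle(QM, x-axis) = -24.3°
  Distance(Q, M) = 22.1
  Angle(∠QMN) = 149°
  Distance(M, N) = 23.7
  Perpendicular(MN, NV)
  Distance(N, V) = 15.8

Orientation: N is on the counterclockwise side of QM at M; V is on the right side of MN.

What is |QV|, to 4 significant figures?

50.57

Q is at the origin; QM runs at -24.3° with length 22.1, so M = 22.1·(cos -24.3°, sin -24.3°) = (20.14, -9.094). ∠QMN = 149.0°, so MN runs at -24.3° + (180° − 149.0°) = 6.700° from the x-axis; with |MN| = 23.7, N = M + 23.7·(cos 6.700°, sin 6.700°) = (43.68, -6.329). MN is perpendicular to NV; with |NV| = 15.8 on the right of MN, V = N + 15.8·(0.1167, -0.9932) = (45.52, -22.02). Then |QV| = |V − Q| = 50.57.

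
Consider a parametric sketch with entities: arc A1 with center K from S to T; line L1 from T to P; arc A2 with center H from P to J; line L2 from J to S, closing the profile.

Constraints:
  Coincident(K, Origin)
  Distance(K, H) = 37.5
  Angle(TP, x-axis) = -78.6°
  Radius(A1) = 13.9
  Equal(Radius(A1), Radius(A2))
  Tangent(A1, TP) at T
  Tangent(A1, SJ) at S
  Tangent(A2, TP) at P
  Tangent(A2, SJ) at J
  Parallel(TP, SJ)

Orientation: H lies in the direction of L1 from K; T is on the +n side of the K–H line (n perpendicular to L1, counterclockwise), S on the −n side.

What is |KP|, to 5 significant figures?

39.993

Tangency of A1 to both parallel lines with radius 13.9 puts T and S at K ± 13.9·n: T = (13.626, 2.7474), S = (-13.626, -2.7474). Equal radii place P and J the same way about H: P = H + 13.9·n = (21.038, -34.013), J = H − 13.9·n = (-6.2136, -39.508). Then |KP| = |P − K| = 39.993.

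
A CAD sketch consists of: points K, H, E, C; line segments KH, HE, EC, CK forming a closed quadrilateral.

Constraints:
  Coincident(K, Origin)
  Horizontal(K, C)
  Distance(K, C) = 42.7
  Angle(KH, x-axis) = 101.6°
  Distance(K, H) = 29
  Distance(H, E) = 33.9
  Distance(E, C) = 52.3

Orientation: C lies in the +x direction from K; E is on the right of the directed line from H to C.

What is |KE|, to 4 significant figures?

10.74

Checks: |HE| = 33.90 ✓; |EC| = 52.30 ✓.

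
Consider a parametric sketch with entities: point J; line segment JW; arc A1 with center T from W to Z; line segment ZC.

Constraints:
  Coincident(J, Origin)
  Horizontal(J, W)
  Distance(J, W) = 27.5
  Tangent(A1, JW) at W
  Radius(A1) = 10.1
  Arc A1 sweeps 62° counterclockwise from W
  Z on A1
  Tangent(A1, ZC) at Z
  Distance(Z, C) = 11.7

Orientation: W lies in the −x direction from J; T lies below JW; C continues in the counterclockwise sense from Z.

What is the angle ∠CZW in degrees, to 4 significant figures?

149.0°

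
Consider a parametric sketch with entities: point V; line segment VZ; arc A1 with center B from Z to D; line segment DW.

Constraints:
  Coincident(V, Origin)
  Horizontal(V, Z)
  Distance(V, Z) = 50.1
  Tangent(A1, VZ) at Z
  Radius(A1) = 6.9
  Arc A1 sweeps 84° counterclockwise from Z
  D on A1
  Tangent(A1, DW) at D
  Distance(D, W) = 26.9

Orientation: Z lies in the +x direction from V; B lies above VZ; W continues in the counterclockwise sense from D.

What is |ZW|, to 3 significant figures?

34.3

On A1, Z sits at bearing -90° from B; an 84° counterclockwise sweep puts D at bearing -6°, so D = B + 6.9·(cos -6°, sin -6°) = (57.0, 6.18). The tangent condition forces BD to be normal to DW, so DW runs along (−sin -6°, cos -6°); with |DW| = 26.9, W = (59.8, 32.9). Then |ZW| = |W − Z| = 34.3.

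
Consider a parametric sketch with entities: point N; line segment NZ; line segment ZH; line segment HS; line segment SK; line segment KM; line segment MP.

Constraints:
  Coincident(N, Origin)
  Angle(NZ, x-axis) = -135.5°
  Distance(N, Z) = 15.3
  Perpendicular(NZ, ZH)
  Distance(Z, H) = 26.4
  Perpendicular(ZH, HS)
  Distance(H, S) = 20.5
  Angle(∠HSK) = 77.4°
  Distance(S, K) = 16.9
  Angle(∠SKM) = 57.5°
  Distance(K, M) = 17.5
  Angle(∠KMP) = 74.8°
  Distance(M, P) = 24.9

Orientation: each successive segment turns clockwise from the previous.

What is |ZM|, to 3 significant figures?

22.7

N is at the origin; NZ runs at -135.5° with length 15.3, so Z = (-10.9, -10.7). The perpendicularity gives ZH at right angles to NZ, so ZH runs at 134°; with |ZH| = 26.4, H = (-29.4, 8.11). ZH is perpendicular to HS, so HS runs at 44.5°; with |HS| = 20.5, S = (-14.8, 22.5). ∠HSK = 77.4° gives SK at -58.1° from the x-axis; with |SK| = 16.9, K = (-5.86, 8.13). ∠SKM = 57.5° gives KM at 179° from the x-axis; with |KM| = 17.5, M = (-23.4, 8.31). Then |ZM| = |M − Z| = 22.7.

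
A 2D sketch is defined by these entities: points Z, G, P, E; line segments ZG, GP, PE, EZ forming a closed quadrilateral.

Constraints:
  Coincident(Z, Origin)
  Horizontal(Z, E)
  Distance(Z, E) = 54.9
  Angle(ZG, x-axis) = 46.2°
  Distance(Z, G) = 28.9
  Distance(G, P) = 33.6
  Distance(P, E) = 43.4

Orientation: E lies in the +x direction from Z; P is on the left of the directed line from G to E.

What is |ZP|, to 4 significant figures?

62.41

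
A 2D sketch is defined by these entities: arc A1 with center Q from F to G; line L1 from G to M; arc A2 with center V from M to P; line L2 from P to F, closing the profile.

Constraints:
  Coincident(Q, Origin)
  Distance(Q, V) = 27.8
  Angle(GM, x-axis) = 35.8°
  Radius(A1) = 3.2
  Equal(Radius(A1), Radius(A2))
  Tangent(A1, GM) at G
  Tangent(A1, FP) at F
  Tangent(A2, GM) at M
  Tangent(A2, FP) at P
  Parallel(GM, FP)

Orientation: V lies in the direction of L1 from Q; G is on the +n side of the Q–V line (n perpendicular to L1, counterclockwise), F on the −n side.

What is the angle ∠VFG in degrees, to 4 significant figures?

83.43°

The slot axis is L1's direction at 35.8°, so u = (cos 35.8°, sin 35.8°) = (0.8111, 0.5850) and n = (−sin 35.8°, cos 35.8°) = (-0.5850, 0.8111). Q is at the origin and V lies 27.8 along u from Q, so V = 27.8·u = (22.55, 16.26). Tangency of A1 to both parallel lines with radius 3.2 puts G and F at Q ± 3.2·n: G = (-1.872, 2.595), F = (1.872, -2.595). Then cos ∠VFG = FV·FG / (|FV||FG|), giving 83.43°.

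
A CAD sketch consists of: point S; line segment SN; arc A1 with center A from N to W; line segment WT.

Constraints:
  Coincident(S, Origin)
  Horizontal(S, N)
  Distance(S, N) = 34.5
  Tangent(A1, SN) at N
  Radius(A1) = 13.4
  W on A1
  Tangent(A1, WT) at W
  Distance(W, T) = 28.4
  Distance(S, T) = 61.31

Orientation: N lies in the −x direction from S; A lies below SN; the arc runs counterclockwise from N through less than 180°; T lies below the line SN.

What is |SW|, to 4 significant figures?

50.20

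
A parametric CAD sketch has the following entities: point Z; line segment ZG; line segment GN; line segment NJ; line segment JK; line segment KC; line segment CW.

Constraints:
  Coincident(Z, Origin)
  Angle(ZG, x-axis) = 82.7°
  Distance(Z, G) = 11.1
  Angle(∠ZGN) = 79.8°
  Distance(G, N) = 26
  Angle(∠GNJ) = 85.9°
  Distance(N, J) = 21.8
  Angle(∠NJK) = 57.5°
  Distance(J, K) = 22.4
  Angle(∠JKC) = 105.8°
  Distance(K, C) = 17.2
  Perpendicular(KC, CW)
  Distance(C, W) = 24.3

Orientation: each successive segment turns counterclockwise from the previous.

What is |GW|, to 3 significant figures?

35.3

Z is at the origin; ZG runs at 82.7° with length 11.1, so G = (1.41, 11.0). ∠ZGN = 79.8° gives GN at -177° from the x-axis; with |GN| = 26.0, N = (-24.6, 9.69). ∠GNJ = 85.9° gives NJ at -83.0° from the x-axis; with |NJ| = 21.8, J = (-21.9, -11.9). ∠NJK = 57.5° gives JK at 39.5° from the x-axis; with |JK| = 22.4, K = (-4.62, 2.31). ∠JKC = 105.8° gives KC at 114° from the x-axis; with |KC| = 17.2, C = (-11.5, 18.1). KC ⟂ CW, so CW runs at -156°; with |CW| = 24.3, W = (-33.8, 8.29). Then |GW| = |W − G| = 35.3.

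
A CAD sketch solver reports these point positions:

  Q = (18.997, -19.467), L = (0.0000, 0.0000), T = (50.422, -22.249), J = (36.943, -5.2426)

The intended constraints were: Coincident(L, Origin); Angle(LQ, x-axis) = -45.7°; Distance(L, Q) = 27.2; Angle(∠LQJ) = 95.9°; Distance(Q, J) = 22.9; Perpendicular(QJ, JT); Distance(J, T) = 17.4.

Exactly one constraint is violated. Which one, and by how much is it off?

Distance(J, T) = 17.4 — off by 4.30.

L = (0.00, 0.00) ✓; LQ at -45.70° ✓; |LQ| = 27.20 ✓; ∠LQJ = 95.90° ✓; |QJ| = 22.90 ✓; ∠(QJ, JT) = 90.00° ✓; |JT| = 21.70 ✗.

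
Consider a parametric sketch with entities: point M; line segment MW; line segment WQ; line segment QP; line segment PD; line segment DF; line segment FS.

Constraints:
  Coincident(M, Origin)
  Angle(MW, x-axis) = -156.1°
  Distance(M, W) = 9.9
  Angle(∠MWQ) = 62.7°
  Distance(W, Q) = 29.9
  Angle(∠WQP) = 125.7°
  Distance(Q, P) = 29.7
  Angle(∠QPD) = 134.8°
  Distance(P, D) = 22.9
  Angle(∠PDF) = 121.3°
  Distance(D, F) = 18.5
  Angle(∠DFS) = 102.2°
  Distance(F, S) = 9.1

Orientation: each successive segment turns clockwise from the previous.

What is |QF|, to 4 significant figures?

53.70

M is at the origin; MW runs at -156.1° with length 9.9, so W = (-9.051, -4.011). ∠MWQ = 62.7° gives WQ at 86.60° from the x-axis; with |WQ| = 29.9, Q = (-7.278, 25.84). ∠WQP = 125.7° gives QP at 32.30° from the x-axis; with |QP| = 29.7, P = (17.83, 41.71). ∠QPD = 134.8° gives PD at -12.90° from the x-axis; with |PD| = 22.9, D = (40.15, 36.59). ∠PDF = 121.3° gives DF at -71.60° from the x-axis; with |DF| = 18.5, F = (45.99, 19.04). Then |QF| = |F − Q| = 53.70.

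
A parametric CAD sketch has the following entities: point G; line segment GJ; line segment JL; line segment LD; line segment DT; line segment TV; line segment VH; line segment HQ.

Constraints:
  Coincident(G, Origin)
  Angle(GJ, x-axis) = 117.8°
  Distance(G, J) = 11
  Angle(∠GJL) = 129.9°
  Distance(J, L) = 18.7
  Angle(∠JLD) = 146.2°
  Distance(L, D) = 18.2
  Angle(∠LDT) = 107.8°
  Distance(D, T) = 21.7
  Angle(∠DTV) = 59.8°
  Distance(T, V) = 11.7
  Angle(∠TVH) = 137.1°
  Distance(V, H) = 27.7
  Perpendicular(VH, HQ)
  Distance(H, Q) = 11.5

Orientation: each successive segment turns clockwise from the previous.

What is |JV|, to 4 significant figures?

29.96

G is at the origin; GJ runs at 117.8° with length 11.0, so J = (-5.130, 9.730). ∠GJL = 129.9° gives JL at 67.70° from the x-axis; with |JL| = 18.7, L = (1.966, 27.03). ∠JLD = 146.2° gives LD at 33.90° from the x-axis; with |LD| = 18.2, D = (17.07, 37.18). ∠LDT = 107.8° gives DT at -38.30° from the x-axis; with |DT| = 21.7, T = (34.10, 23.73). ∠DTV = 59.8° gives TV at -158.5° from the x-axis; with |TV| = 11.7, V = (23.22, 19.45). Then |JV| = |V − J| = 29.96.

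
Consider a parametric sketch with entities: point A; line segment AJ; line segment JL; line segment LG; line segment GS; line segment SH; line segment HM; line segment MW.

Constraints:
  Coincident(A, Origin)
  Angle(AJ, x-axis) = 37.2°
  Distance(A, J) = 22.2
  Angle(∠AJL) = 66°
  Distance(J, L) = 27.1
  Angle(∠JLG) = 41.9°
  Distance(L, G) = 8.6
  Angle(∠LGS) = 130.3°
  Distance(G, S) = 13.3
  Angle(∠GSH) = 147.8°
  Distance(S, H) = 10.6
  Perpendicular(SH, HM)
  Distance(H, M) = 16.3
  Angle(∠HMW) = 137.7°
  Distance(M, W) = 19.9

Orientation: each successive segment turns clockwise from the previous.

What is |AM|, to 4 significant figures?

35.65

A is at the origin; AJ runs at 37.2° with length 22.2, so J = (17.68, 13.42). ∠AJL = 66.0° gives JL at -76.80° from the x-axis; with |JL| = 27.1, L = (23.87, -12.96). ∠JLG = 41.9° gives LG at 145.1° from the x-axis; with |LG| = 8.6, G = (16.82, -8.041). ∠LGS = 130.3° gives GS at 95.40° from the x-axis; with |GS| = 13.3, S = (15.57, 5.200). ∠GSH = 147.8° gives SH at 63.20° from the x-axis; with |SH| = 10.6, H = (20.35, 14.66). SH ⟂ HM, so HM runs at -26.80°; with |HM| = 16.3, M = (34.89, 7.312). Then |AM| = |M − A| = 35.65.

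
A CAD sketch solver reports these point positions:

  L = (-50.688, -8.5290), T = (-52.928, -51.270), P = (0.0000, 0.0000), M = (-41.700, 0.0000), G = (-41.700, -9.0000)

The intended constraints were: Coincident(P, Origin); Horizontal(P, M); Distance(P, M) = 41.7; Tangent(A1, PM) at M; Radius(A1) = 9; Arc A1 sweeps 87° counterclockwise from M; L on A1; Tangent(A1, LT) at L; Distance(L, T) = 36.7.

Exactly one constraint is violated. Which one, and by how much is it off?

Distance(L, T) = 36.7 — off by 6.10.

P = (0.00, 0.00) ✓; P.y = 0.00, M.y = 0.00 ✓; |PM| = 41.70 ✓; ∠(GM, MP) = 90.00° ✓; |GM| = 9.000 ✓; bearing(G→L) − bearing(G→M) = 87.00° ✓; |GL| = 9.000 ✓; ∠(GL, LT) = 90.00° ✓; |LT| = 42.80 ✗.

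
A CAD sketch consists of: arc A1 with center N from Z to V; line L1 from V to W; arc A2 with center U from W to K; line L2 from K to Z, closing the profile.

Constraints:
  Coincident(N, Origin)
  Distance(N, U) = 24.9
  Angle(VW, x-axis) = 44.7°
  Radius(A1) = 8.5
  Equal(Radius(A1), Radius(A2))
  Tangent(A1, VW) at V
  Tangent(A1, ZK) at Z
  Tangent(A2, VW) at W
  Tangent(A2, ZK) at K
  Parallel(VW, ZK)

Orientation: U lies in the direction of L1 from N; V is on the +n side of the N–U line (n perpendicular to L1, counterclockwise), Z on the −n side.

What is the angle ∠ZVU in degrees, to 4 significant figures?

71.15°

The slot axis is L1's direction at 44.7°, so u = (cos 44.7°, sin 44.7°) = (0.7108, 0.7034) and n = (−sin 44.7°, cos 44.7°) = (-0.7034, 0.7108). N is at the origin and U lies 24.9 along u from N, so U = 24.9·u = (17.70, 17.51). Tangency of A1 to both parallel lines with radius 8.5 puts V and Z at N ± 8.5·n: V = (-5.979, 6.042), Z = (5.979, -6.042). Then cos ∠ZVU = VZ·VU / (|VZ||VU|), giving 71.15°.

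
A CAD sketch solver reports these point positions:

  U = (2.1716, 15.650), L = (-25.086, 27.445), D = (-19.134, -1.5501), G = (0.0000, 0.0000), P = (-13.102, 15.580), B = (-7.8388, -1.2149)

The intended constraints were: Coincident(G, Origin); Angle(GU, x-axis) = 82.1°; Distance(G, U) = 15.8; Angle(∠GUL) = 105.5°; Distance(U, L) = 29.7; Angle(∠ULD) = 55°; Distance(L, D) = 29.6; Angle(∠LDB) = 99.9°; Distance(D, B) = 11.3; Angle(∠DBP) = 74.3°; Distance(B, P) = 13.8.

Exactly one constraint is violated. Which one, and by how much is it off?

Distance(B, P) = 13.8 — off by 3.80.

G = (0.00, 0.00) ✓; GU at 82.10° ✓; |GU| = 15.80 ✓; ∠GUL = 105.5° ✓; |UL| = 29.70 ✓; ∠ULD = 55.00° ✓; |LD| = 29.60 ✓; ∠LDB = 99.90° ✓; |DB| = 11.30 ✓; ∠DBP = 74.30° ✓; |BP| = 17.60 ✗.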